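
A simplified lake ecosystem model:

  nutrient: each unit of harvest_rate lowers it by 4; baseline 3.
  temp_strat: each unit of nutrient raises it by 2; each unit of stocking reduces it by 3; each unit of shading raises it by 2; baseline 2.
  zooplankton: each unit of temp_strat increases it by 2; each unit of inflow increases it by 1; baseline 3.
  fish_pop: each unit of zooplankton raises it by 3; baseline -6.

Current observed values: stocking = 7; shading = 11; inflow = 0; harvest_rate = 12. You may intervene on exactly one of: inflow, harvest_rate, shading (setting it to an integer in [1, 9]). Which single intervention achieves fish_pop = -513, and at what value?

set inflow = 2

Intervening on inflow: with other inputs at their observed values, fish_pop = 3*inflow - 519. Solving for -513 gives inflow = 2, within [1, 9].
Intervening on harvest_rate: fish_pop = -48*harvest_rate + 57. Reaching -513 requires harvest_rate = 95/8, not an integer.
Intervening on shading: fish_pop = 12*shading - 651. Reaching -513 requires shading = 23/2, not an integer.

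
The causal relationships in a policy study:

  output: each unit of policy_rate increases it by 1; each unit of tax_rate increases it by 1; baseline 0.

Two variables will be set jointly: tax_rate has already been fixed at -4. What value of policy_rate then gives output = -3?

policy_rate = 1

With tax_rate held at -4:
Substituting into the output equation gives output = policy_rate - 4.
Solve policy_rate - 4 = -3: policy_rate = (-3 + 4) / 1 = 1.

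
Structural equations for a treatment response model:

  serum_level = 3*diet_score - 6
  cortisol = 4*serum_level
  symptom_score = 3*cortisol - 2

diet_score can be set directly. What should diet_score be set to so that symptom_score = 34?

Substituting into the cortisol equation gives cortisol = 12*diet_score - 24.
So symptom_score = 36*diet_score - 74.
Solve 36*diet_score - 74 = 34: diet_score = (34 + 74) / 36 = 3.

diet_score = 3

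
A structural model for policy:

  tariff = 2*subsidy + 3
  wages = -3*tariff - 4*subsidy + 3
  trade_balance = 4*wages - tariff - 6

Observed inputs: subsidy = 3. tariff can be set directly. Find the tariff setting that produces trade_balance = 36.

Intervening on tariff fixes its value directly, overriding its dependence on subsidy.
Substituting into the wages equation gives wages = -3*tariff - 9.
Substituting into the trade_balance equation gives trade_balance = -13*tariff - 42.
Solve -13*tariff - 42 = 36: tariff = (36 + 42) / -13 = -6.

tariff = -6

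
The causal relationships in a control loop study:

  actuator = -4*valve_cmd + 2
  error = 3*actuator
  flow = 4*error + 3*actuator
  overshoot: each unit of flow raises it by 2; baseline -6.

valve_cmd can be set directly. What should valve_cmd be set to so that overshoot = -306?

valve_cmd = 3

Substituting into the error equation gives error = -12*valve_cmd + 6.
So flow = -60*valve_cmd + 30.
So overshoot = -120*valve_cmd + 54.
Solve -120*valve_cmd + 54 = -306: valve_cmd = (-306 - 54) / -120 = 3.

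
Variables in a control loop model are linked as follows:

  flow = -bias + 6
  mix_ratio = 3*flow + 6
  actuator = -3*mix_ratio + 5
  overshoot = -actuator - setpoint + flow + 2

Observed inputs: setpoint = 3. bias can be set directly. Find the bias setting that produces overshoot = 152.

bias = -8

Substituting into the mix_ratio equation gives mix_ratio = -3*bias + 24.
So actuator = 9*bias - 67.
Substituting into the overshoot equation gives overshoot = -10*bias + 72.
Solve -10*bias + 72 = 152: bias = (152 - 72) / -10 = -8.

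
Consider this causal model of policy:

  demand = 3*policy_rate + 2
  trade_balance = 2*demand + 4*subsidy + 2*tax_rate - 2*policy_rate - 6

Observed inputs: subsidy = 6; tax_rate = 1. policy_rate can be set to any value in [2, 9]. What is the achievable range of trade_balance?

32 to 60

Substituting into the trade_balance equation gives trade_balance = 4*policy_rate + 24.
Linear in policy_rate, so extremes are at the endpoints: policy_rate = 2 gives trade_balance = 32; policy_rate = 9 gives trade_balance = 60.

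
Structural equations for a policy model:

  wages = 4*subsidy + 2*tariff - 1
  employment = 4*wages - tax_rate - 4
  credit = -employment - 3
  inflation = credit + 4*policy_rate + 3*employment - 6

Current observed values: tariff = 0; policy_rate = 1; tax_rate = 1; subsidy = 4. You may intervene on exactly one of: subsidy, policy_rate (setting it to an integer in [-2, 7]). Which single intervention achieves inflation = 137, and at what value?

set subsidy = 5

Intervening on subsidy: with other inputs at their observed values, inflation = 32*subsidy - 23. Solving for 137 gives subsidy = 5, within [-2, 7].
Intervening on policy_rate: inflation = 4*policy_rate + 101. Reaching 137 requires policy_rate = 9, outside [-2, 7].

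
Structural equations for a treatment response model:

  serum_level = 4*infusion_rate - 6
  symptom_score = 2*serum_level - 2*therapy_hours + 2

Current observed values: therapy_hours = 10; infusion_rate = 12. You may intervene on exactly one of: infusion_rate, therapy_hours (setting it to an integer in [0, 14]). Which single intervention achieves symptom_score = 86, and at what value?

set therapy_hours = 0

Intervening on infusion_rate: symptom_score = 8*infusion_rate - 30. Reaching 86 requires infusion_rate = 29/2, not an integer.
Intervening on therapy_hours: with other inputs at their observed values, symptom_score = -2*therapy_hours + 86. Solving for 86 gives therapy_hours = 0, within [0, 14].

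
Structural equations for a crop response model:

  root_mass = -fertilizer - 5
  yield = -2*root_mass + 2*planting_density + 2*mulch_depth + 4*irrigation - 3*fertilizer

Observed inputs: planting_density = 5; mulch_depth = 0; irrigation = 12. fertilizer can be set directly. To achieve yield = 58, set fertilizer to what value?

fertilizer = 10

Substituting into the yield equation gives yield = -fertilizer + 68.
Solve -fertilizer + 68 = 58: fertilizer = (58 - 68) / -1 = 10.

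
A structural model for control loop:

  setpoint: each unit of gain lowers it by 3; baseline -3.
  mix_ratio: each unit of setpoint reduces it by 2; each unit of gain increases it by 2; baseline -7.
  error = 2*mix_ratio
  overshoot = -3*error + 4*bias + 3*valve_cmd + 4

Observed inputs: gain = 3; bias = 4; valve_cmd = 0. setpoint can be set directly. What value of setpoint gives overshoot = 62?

Intervening on setpoint fixes its value directly, overriding its dependence on gain.
Substituting into the mix_ratio equation gives mix_ratio = -2*setpoint - 1.
Substituting into the error equation gives error = -4*setpoint - 2.
Substituting into the overshoot equation gives overshoot = 12*setpoint + 26.
Solve 12*setpoint + 26 = 62: setpoint = (62 - 26) / 12 = 3.

setpoint = 3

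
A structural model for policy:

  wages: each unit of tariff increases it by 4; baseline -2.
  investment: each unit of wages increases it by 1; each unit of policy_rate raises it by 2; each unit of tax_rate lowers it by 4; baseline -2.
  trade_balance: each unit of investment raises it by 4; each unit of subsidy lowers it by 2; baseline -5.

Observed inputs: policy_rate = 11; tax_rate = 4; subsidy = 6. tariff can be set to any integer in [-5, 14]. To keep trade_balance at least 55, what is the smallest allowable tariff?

Substituting into the investment equation gives investment = 4*tariff + 2.
This gives trade_balance = 16*tariff - 9.
Require 16*tariff - 9 ≥ 55, so tariff ≥ 4.
The smallest integer in [-5, 14] satisfying this is 4.

tariff = 4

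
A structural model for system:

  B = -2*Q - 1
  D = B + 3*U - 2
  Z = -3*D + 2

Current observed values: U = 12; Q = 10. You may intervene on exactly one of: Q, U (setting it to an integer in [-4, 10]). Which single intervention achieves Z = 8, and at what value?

Intervening on Q: Z = 6*Q - 97. Reaching 8 requires Q = 35/2, not an integer.
Intervening on U: with other inputs at their observed values, Z = -9*U + 71. Solving for 8 gives U = 7, within [-4, 10].

set U = 7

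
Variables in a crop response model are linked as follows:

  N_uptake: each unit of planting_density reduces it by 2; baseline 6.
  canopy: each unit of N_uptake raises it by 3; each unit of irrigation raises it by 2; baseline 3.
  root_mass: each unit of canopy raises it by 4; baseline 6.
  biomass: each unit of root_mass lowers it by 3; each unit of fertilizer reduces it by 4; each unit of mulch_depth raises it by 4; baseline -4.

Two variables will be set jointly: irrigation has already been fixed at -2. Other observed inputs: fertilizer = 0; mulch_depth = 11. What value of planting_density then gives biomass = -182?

planting_density = 0

With irrigation held at -2:
Substituting into the canopy equation gives canopy = -6*planting_density + 17.
Substituting into the root_mass equation gives root_mass = -24*planting_density + 74.
Substituting into the biomass equation gives biomass = 72*planting_density - 182.
Solve 72*planting_density - 182 = -182: planting_density = (-182 + 182) / 72 = 0.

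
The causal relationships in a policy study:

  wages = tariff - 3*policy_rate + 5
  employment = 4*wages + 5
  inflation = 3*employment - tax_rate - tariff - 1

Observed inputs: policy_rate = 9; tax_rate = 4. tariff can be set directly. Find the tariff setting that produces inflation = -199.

Substituting into the wages equation gives wages = tariff - 22.
This gives employment = 4*tariff - 83.
inflation becomes 11*tariff - 254.
Solve 11*tariff - 254 = -199: tariff = (-199 + 254) / 11 = 5.

tariff = 5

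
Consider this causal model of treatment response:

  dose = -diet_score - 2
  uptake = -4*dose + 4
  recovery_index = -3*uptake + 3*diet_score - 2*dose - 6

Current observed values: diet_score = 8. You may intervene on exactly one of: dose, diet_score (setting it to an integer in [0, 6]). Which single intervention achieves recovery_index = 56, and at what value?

Intervening on dose: with other inputs at their observed values, recovery_index = 10*dose + 6. Solving for 56 gives dose = 5, within [0, 6].
Intervening on diet_score: recovery_index = -7*diet_score - 38. Reaching 56 requires diet_score = -94/7, not an integer.

set dose = 5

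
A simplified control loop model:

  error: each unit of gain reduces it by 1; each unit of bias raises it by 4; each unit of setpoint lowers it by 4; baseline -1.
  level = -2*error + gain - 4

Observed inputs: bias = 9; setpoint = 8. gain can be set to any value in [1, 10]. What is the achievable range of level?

Substituting into the error equation gives error = -gain + 3.
Substituting into the level equation gives level = 3*gain - 10.
Linear in gain, so extremes are at the endpoints: gain = 1 gives level = -7; gain = 10 gives level = 20.

-7 to 20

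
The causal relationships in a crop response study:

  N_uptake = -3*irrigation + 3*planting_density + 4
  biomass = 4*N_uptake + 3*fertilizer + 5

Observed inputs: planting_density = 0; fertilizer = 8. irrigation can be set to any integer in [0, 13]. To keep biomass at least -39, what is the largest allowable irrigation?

Substituting into the N_uptake equation gives N_uptake = -3*irrigation + 4.
This gives biomass = -12*irrigation + 45.
Require -12*irrigation + 45 ≥ -39, so irrigation ≤ 7.
The largest integer in [0, 13] satisfying this is 7.

irrigation = 7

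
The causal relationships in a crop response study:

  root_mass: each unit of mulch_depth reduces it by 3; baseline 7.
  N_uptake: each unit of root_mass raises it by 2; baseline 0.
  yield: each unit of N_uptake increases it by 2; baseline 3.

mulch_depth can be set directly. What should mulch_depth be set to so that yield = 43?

Substituting into the N_uptake equation gives N_uptake = -6*mulch_depth + 14.
This gives yield = -12*mulch_depth + 31.
Solve -12*mulch_depth + 31 = 43: mulch_depth = (43 - 31) / -12 = -1.

mulch_depth = -1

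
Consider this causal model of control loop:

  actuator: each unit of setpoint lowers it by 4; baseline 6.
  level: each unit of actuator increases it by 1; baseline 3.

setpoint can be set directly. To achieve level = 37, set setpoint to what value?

setpoint = -7

Substituting into the level equation gives level = -4*setpoint + 9.
Solve -4*setpoint + 9 = 37: setpoint = (37 - 9) / -4 = -7.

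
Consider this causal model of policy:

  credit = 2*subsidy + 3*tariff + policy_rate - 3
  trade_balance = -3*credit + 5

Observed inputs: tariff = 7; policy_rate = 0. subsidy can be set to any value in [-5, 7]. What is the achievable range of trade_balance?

-91 to -19

Substituting into the credit equation gives credit = 2*subsidy + 18.
This gives trade_balance = -6*subsidy - 49.
Linear in subsidy, so extremes are at the endpoints: subsidy = -5 gives trade_balance = -19; subsidy = 7 gives trade_balance = -91.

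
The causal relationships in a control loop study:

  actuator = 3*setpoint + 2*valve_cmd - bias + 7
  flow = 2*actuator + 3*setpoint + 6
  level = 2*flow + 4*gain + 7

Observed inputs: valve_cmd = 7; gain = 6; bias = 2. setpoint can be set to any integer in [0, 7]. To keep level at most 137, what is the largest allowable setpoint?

Substituting into the actuator equation gives actuator = 3*setpoint + 19.
Substituting into the flow equation gives flow = 9*setpoint + 44.
Substituting into the level equation gives level = 18*setpoint + 119.
Require 18*setpoint + 119 ≤ 137, so setpoint ≤ 1.
The largest integer in [0, 7] satisfying this is 1.

setpoint = 1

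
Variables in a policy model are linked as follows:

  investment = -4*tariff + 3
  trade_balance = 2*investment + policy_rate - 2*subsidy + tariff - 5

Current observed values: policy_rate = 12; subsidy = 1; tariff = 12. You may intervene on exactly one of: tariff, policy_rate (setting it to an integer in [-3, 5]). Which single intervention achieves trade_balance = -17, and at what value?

Intervening on tariff: with other inputs at their observed values, trade_balance = -7*tariff + 11. Solving for -17 gives tariff = 4, within [-3, 5].
Intervening on policy_rate: trade_balance = policy_rate - 85. Reaching -17 requires policy_rate = 68, outside [-3, 5].

set tariff = 4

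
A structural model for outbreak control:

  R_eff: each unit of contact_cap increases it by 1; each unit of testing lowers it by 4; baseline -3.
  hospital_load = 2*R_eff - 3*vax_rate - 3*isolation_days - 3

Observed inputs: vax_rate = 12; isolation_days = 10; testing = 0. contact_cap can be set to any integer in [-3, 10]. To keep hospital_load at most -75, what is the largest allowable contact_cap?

Substituting into the R_eff equation gives R_eff = contact_cap - 3.
hospital_load becomes 2*contact_cap - 75.
Require 2*contact_cap - 75 ≤ -75, so contact_cap ≤ 0.
The largest integer in [-3, 10] satisfying this is 0.

contact_cap = 0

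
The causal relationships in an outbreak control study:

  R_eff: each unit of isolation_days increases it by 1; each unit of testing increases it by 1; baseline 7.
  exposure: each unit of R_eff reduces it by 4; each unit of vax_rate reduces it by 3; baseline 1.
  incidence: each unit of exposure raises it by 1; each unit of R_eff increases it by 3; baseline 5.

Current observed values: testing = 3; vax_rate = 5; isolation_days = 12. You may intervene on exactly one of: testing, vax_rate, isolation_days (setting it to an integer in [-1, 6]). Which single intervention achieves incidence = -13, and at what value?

set vax_rate = -1

Intervening on testing: incidence = -testing - 28. Reaching -13 requires testing = -15, outside [-1, 6].
Intervening on vax_rate: with other inputs at their observed values, incidence = -3*vax_rate - 16. Solving for -13 gives vax_rate = -1, within [-1, 6].
Intervening on isolation_days: incidence = -isolation_days - 19. Reaching -13 requires isolation_days = -6, outside [-1, 6].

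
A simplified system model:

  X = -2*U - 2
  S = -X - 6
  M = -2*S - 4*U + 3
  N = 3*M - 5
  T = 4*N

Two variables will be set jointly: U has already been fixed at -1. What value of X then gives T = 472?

With U held at -1:
Intervening on X fixes its value directly, overriding its dependence on U.
Substituting into the M equation gives M = 2*X + 19.
Substituting into the N equation gives N = 6*X + 52.
Substituting into the T equation gives T = 24*X + 208.
Solve 24*X + 208 = 472: X = (472 - 208) / 24 = 11.

X = 11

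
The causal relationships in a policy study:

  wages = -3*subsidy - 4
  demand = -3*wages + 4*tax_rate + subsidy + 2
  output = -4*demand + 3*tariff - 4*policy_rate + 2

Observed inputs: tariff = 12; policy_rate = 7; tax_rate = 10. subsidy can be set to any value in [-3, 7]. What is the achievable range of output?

Substituting into the demand equation gives demand = 10*subsidy + 54.
Substituting into the output equation gives output = -40*subsidy - 206.
Linear in subsidy, so extremes are at the endpoints: subsidy = -3 gives output = -86; subsidy = 7 gives output = -486.

-486 to -86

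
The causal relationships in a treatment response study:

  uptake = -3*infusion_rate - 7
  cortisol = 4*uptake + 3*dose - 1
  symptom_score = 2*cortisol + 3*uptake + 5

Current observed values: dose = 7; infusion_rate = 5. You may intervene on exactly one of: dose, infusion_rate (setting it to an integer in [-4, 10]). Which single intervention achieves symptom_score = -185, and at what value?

Intervening on dose: with other inputs at their observed values, symptom_score = 6*dose - 239. Solving for -185 gives dose = 9, within [-4, 10].
Intervening on infusion_rate: symptom_score = -33*infusion_rate - 32. Reaching -185 requires infusion_rate = 51/11, not an integer.

set dose = 9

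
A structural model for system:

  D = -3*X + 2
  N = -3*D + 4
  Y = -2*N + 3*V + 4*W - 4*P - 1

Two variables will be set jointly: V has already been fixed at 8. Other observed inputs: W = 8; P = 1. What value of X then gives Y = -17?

X = 4

With V held at 8:
Substituting into the N equation gives N = 9*X - 2.
Substituting into the Y equation gives Y = -18*X + 55.
Solve -18*X + 55 = -17: X = (-17 - 55) / -18 = 4.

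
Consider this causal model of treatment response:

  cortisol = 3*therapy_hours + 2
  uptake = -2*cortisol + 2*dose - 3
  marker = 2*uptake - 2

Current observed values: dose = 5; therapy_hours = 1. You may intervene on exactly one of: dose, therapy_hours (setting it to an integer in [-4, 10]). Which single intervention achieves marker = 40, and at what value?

Intervening on dose: marker = 4*dose - 28. Reaching 40 requires dose = 17, outside [-4, 10].
Intervening on therapy_hours: with other inputs at their observed values, marker = -12*therapy_hours + 4. Solving for 40 gives therapy_hours = -3, within [-4, 10].

set therapy_hours = -3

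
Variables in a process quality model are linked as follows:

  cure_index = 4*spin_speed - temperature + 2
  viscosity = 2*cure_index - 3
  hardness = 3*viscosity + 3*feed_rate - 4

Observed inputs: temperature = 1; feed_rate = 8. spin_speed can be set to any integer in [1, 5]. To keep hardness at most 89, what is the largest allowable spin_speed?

Substituting into the cure_index equation gives cure_index = 4*spin_speed + 1.
Substituting into the viscosity equation gives viscosity = 8*spin_speed - 1.
Substituting into the hardness equation gives hardness = 24*spin_speed + 17.
Require 24*spin_speed + 17 ≤ 89, so spin_speed ≤ 3.
The largest integer in [1, 5] satisfying this is 3.

spin_speed = 3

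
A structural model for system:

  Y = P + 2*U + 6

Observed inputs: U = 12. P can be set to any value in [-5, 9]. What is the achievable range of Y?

25 to 39

Substituting into the Y equation gives Y = P + 30.
Linear in P, so extremes are at the endpoints: P = -5 gives Y = 25; P = 9 gives Y = 39.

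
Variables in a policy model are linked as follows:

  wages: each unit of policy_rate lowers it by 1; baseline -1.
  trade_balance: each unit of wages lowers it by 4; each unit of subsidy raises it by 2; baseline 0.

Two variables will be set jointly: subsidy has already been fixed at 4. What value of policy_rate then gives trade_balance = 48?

policy_rate = 9

With subsidy held at 4:
Substituting into the trade_balance equation gives trade_balance = 4*policy_rate + 12.
Solve 4*policy_rate + 12 = 48: policy_rate = (48 - 12) / 4 = 9.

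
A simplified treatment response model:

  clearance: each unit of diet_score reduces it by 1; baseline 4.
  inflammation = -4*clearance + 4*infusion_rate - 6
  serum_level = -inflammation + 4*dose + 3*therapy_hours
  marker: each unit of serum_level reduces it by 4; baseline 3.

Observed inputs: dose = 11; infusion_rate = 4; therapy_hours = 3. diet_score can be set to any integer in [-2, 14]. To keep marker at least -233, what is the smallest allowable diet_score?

diet_score = 0

Substituting into the inflammation equation gives inflammation = 4*diet_score - 6.
serum_level becomes -4*diet_score + 59.
Substituting into the marker equation gives marker = 16*diet_score - 233.
Require 16*diet_score - 233 ≥ -233, so diet_score ≥ 0.
The smallest integer in [-2, 14] satisfying this is 0.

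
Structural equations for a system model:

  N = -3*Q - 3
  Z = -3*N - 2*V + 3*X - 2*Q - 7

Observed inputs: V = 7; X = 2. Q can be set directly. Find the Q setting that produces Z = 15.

Q = 3

Substituting into the Z equation gives Z = 7*Q - 6.
Solve 7*Q - 6 = 15: Q = (15 + 6) / 7 = 3.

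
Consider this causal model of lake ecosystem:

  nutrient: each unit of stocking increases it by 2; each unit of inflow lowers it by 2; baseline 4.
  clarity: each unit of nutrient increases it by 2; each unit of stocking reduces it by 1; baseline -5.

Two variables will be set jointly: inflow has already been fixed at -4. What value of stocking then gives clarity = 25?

stocking = 2

With inflow held at -4:
Substituting into the nutrient equation gives nutrient = 2*stocking + 12.
Substituting into the clarity equation gives clarity = 3*stocking + 19.
Solve 3*stocking + 19 = 25: stocking = (25 - 19) / 3 = 2.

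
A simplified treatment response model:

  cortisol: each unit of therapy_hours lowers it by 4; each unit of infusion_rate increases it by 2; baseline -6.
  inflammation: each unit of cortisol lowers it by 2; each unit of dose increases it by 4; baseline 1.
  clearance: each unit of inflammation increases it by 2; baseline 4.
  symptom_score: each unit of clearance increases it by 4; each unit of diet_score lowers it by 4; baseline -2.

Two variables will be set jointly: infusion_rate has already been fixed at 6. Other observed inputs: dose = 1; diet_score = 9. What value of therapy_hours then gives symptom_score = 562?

With infusion_rate held at 6:
Substituting into the cortisol equation gives cortisol = -4*therapy_hours + 6.
Substituting into the inflammation equation gives inflammation = 8*therapy_hours - 7.
Substituting into the clearance equation gives clearance = 16*therapy_hours - 10.
This gives symptom_score = 64*therapy_hours - 78.
Solve 64*therapy_hours - 78 = 562: therapy_hours = (562 + 78) / 64 = 10.

therapy_hours = 10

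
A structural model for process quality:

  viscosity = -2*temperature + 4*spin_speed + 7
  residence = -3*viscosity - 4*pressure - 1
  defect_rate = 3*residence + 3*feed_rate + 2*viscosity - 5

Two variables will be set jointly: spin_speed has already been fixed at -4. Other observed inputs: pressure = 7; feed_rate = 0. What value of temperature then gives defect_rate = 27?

With spin_speed held at -4:
Substituting into the viscosity equation gives viscosity = -2*temperature - 9.
Substituting into the residence equation gives residence = 6*temperature - 2.
defect_rate becomes 14*temperature - 29.
Solve 14*temperature - 29 = 27: temperature = (27 + 29) / 14 = 4.

temperature = 4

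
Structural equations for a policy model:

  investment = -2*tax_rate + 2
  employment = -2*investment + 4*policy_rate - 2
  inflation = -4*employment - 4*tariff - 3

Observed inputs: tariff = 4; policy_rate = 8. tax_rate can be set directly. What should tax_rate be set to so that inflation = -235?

Substituting into the employment equation gives employment = 4*tax_rate + 26.
Substituting into the inflation equation gives inflation = -16*tax_rate - 123.
Solve -16*tax_rate - 123 = -235: tax_rate = (-235 + 123) / -16 = 7.

tax_rate = 7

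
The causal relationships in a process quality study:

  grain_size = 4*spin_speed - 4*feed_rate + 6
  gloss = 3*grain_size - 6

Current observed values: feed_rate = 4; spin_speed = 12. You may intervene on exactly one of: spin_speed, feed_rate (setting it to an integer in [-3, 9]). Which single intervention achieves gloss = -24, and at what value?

Intervening on spin_speed: with other inputs at their observed values, gloss = 12*spin_speed - 36. Solving for -24 gives spin_speed = 1, within [-3, 9].
Intervening on feed_rate: gloss = -12*feed_rate + 156. Reaching -24 requires feed_rate = 15, outside [-3, 9].

set spin_speed = 1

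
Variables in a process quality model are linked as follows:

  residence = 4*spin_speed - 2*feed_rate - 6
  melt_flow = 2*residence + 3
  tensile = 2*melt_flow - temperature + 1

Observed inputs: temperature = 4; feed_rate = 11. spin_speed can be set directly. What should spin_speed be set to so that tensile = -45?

spin_speed = 4

Substituting into the residence equation gives residence = 4*spin_speed - 28.
Substituting into the melt_flow equation gives melt_flow = 8*spin_speed - 53.
This gives tensile = 16*spin_speed - 109.
Solve 16*spin_speed - 109 = -45: spin_speed = (-45 + 109) / 16 = 4.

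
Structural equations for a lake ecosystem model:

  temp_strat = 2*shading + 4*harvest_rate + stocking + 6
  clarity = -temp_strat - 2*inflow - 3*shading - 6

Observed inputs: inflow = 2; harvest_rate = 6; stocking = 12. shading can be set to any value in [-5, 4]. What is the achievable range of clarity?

-72 to -27

Substituting into the temp_strat equation gives temp_strat = 2*shading + 42.
Substituting into the clarity equation gives clarity = -5*shading - 52.
Linear in shading, so extremes are at the endpoints: shading = -5 gives clarity = -27; shading = 4 gives clarity = -72.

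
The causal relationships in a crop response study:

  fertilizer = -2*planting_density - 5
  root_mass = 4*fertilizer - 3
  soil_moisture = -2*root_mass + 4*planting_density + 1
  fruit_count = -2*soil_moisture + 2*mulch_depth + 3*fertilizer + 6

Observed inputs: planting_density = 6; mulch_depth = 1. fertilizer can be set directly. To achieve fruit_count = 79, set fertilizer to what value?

fertilizer = 7

Intervening on fertilizer fixes its value directly, overriding its dependence on planting_density.
Substituting into the soil_moisture equation gives soil_moisture = -8*fertilizer + 31.
Substituting into the fruit_count equation gives fruit_count = 19*fertilizer - 54.
Solve 19*fertilizer - 54 = 79: fertilizer = (79 + 54) / 19 = 7.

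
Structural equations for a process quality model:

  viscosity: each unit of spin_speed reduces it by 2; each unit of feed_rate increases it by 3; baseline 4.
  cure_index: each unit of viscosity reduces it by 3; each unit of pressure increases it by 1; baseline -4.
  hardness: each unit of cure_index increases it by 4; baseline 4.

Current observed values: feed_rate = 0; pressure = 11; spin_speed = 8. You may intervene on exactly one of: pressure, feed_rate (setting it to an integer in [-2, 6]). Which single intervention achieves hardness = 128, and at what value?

Intervening on pressure: with other inputs at their observed values, hardness = 4*pressure + 132. Solving for 128 gives pressure = -1, within [-2, 6].
Intervening on feed_rate: hardness = -36*feed_rate + 176. Reaching 128 requires feed_rate = 4/3, not an integer.

set pressure = -1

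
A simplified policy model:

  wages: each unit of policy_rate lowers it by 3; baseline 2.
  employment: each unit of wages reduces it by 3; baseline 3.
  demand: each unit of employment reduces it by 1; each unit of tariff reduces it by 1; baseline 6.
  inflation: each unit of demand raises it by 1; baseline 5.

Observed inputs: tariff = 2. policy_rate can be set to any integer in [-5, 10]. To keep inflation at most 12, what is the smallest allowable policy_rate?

policy_rate = 0

Substituting into the employment equation gives employment = 9*policy_rate - 3.
Substituting into the demand equation gives demand = -9*policy_rate + 7.
So inflation = -9*policy_rate + 12.
Require -9*policy_rate + 12 ≤ 12, so policy_rate ≥ 0.
The smallest integer in [-5, 10] satisfying this is 0.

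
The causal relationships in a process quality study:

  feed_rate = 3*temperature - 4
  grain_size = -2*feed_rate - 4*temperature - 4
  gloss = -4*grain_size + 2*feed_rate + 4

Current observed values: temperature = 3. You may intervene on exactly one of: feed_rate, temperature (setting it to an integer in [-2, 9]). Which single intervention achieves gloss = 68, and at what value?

Intervening on feed_rate: with other inputs at their observed values, gloss = 10*feed_rate + 68. Solving for 68 gives feed_rate = 0, within [-2, 9].
Intervening on temperature: gloss = 46*temperature - 20. Reaching 68 requires temperature = 44/23, not an integer.

set feed_rate = 0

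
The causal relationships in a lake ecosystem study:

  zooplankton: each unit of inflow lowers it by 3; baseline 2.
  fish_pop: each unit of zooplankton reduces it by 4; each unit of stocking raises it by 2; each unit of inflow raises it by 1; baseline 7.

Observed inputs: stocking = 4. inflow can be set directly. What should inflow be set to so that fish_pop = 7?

Substituting into the fish_pop equation gives fish_pop = 13*inflow + 7.
Solve 13*inflow + 7 = 7: inflow = (7 - 7) / 13 = 0.

inflow = 0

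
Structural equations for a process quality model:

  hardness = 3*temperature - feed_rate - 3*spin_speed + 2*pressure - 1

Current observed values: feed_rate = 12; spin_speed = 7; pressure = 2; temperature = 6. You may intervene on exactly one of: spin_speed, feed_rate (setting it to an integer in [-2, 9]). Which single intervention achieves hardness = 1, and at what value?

Intervening on spin_speed: hardness = -3*spin_speed + 9. Reaching 1 requires spin_speed = 8/3, not an integer.
Intervening on feed_rate: with other inputs at their observed values, hardness = -feed_rate. Solving for 1 gives feed_rate = -1, within [-2, 9].

set feed_rate = -1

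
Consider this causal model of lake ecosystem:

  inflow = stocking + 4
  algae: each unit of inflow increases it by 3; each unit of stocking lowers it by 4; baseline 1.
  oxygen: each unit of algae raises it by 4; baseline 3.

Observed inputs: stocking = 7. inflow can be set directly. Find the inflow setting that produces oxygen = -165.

Intervening on inflow fixes its value directly, overriding its dependence on stocking.
Substituting into the algae equation gives algae = 3*inflow - 27.
So oxygen = 12*inflow - 105.
Solve 12*inflow - 105 = -165: inflow = (-165 + 105) / 12 = -5.

inflow = -5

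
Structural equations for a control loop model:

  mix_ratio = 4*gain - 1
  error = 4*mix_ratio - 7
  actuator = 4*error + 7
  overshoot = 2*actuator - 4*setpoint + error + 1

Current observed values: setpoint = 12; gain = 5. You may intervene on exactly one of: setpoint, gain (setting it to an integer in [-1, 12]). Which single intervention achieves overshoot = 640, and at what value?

set setpoint = -1

Intervening on setpoint: with other inputs at their observed values, overshoot = -4*setpoint + 636. Solving for 640 gives setpoint = -1, within [-1, 12].
Intervening on gain: overshoot = 144*gain - 132. Reaching 640 requires gain = 193/36, not an integer.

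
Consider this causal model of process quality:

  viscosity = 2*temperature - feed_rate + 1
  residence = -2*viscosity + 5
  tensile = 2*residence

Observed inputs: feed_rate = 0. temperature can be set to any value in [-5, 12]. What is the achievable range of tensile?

Substituting into the viscosity equation gives viscosity = 2*temperature + 1.
This gives residence = -4*temperature + 3.
This gives tensile = -8*temperature + 6.
Linear in temperature, so extremes are at the endpoints: temperature = -5 gives tensile = 46; temperature = 12 gives tensile = -90.

-90 to 46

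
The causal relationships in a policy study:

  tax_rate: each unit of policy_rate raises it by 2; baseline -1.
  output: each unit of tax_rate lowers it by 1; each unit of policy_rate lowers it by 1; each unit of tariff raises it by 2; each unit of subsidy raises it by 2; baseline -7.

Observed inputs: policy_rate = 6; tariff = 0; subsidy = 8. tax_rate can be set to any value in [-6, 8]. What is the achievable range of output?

-5 to 9

Intervening on tax_rate fixes its value directly, overriding its dependence on policy_rate.
Substituting into the output equation gives output = -tax_rate + 3.
Linear in tax_rate, so extremes are at the endpoints: tax_rate = -6 gives output = 9; tax_rate = 8 gives output = -5.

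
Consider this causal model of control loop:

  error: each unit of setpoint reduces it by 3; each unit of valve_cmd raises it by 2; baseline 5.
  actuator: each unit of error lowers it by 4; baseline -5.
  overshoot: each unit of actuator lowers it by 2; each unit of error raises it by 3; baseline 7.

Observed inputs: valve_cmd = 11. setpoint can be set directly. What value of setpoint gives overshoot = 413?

setpoint = -3

Substituting into the error equation gives error = -3*setpoint + 27.
actuator becomes 12*setpoint - 113.
Substituting into the overshoot equation gives overshoot = -33*setpoint + 314.
Solve -33*setpoint + 314 = 413: setpoint = (413 - 314) / -33 = -3.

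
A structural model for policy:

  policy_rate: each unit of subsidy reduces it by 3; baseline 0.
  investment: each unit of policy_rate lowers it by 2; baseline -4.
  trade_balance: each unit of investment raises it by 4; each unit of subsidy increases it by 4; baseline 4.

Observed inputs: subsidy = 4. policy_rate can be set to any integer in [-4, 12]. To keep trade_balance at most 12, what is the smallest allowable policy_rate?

policy_rate = -1

Intervening on policy_rate fixes its value directly, overriding its dependence on subsidy.
Substituting into the trade_balance equation gives trade_balance = -8*policy_rate + 4.
Require -8*policy_rate + 4 ≤ 12, so policy_rate ≥ -1.
The smallest integer in [-4, 12] satisfying this is -1.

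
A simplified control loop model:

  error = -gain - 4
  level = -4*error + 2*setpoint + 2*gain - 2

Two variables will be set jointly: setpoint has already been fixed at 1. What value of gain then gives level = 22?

With setpoint held at 1:
Substituting into the level equation gives level = 6*gain + 16.
Solve 6*gain + 16 = 22: gain = (22 - 16) / 6 = 1.

gain = 1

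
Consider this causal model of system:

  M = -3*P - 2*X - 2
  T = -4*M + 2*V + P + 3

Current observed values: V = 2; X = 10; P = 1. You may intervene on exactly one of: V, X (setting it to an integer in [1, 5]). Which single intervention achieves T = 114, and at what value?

Intervening on V: with other inputs at their observed values, T = 2*V + 104. Solving for 114 gives V = 5, within [1, 5].
Intervening on X: T = 8*X + 28. Reaching 114 requires X = 43/4, not an integer.

set V = 5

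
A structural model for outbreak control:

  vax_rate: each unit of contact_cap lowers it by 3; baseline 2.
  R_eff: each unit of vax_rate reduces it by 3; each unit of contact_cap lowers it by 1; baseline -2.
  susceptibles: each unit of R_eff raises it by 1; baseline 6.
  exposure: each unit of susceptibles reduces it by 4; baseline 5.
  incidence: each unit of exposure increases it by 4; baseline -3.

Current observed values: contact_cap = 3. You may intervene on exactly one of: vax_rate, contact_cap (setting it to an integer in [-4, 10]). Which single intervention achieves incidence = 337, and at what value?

Intervening on vax_rate: with other inputs at their observed values, incidence = 48*vax_rate + 1. Solving for 337 gives vax_rate = 7, within [-4, 10].
Intervening on contact_cap: incidence = -128*contact_cap + 49. Reaching 337 requires contact_cap = -9/4, not an integer.

set vax_rate = 7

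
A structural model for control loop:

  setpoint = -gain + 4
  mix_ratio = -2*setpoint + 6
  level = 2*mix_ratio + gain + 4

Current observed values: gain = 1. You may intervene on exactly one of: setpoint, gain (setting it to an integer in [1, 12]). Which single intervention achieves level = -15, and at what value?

Intervening on setpoint: with other inputs at their observed values, level = -4*setpoint + 17. Solving for -15 gives setpoint = 8, within [1, 12].
Intervening on gain: level = 5*gain. Reaching -15 requires gain = -3, outside [1, 12].

set setpoint = 8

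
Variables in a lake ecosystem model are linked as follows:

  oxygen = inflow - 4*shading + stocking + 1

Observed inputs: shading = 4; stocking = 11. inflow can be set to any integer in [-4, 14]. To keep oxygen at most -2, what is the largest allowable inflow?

inflow = 2

Substituting into the oxygen equation gives oxygen = inflow - 4.
Require inflow - 4 ≤ -2, so inflow ≤ 2.
The largest integer in [-4, 14] satisfying this is 2.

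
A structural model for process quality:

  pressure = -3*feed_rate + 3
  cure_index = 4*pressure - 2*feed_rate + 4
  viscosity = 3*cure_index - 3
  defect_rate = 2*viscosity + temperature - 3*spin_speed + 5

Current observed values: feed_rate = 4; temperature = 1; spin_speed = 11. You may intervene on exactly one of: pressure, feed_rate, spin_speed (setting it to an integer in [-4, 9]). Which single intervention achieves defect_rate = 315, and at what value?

Intervening on pressure: defect_rate = 24*pressure - 57. Reaching 315 requires pressure = 31/2, not an integer.
Intervening on feed_rate: with other inputs at their observed values, defect_rate = -84*feed_rate + 63. Solving for 315 gives feed_rate = -3, within [-4, 9].
Intervening on spin_speed: defect_rate = -3*spin_speed - 240. Reaching 315 requires spin_speed = -185, outside [-4, 9].

set feed_rate = -3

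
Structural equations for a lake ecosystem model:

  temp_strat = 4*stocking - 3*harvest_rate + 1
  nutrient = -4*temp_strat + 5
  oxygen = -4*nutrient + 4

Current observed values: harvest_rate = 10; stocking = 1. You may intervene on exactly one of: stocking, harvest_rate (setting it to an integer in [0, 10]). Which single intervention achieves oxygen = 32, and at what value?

set stocking = 8

Intervening on stocking: with other inputs at their observed values, oxygen = 64*stocking - 480. Solving for 32 gives stocking = 8, within [0, 10].
Intervening on harvest_rate: oxygen = -48*harvest_rate + 64. Reaching 32 requires harvest_rate = 2/3, not an integer.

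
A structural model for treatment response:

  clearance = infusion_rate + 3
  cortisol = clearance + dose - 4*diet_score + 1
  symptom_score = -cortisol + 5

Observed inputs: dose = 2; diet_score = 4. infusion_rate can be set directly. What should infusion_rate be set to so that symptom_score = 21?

Substituting into the cortisol equation gives cortisol = infusion_rate - 10.
Substituting into the symptom_score equation gives symptom_score = -infusion_rate + 15.
Solve -infusion_rate + 15 = 21: infusion_rate = (21 - 15) / -1 = -6.

infusion_rate = -6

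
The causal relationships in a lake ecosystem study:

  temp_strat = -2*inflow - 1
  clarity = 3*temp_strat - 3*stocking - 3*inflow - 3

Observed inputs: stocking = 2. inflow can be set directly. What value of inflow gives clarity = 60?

inflow = -8

Substituting into the clarity equation gives clarity = -9*inflow - 12.
Solve -9*inflow - 12 = 60: inflow = (60 + 12) / -9 = -8.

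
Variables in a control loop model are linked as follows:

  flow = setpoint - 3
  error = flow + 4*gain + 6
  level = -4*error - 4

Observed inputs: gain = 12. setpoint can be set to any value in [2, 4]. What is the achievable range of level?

-224 to -216

Substituting into the error equation gives error = setpoint + 51.
This gives level = -4*setpoint - 208.
Linear in setpoint, so extremes are at the endpoints: setpoint = 2 gives level = -216; setpoint = 4 gives level = -224.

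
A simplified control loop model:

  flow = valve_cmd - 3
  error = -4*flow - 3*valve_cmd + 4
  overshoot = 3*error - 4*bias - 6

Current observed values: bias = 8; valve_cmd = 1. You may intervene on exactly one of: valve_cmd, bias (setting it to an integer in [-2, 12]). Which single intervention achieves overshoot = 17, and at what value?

set bias = 1

Intervening on valve_cmd: overshoot = -21*valve_cmd + 10. Reaching 17 requires valve_cmd = -1/3, not an integer.
Intervening on bias: with other inputs at their observed values, overshoot = -4*bias + 21. Solving for 17 gives bias = 1, within [-2, 12].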